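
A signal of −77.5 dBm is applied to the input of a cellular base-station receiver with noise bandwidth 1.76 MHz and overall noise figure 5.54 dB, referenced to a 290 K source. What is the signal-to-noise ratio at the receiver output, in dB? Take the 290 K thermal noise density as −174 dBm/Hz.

Noise floor: N = −174 + 10 log₁₀(B) + NF
10 log₁₀(1.76×10⁶) = 62.46 dB
N = −174 + 62.46 + 5.54 = −106.00 dBm
SNR = P_sig − N = −77.5 − (−106.00) = 28.50 dB → 28.5 dB

28.5 dB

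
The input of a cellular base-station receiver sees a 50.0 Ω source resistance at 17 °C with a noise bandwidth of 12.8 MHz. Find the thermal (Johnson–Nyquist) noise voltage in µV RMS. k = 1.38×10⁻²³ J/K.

3.20 µV

T = 17 °C + 273.15 = 290.15 K
V_n = √(4kTRB)
4kTRB = 4 × 1.38×10⁻²³ × 290.15 × 5.00×10¹ × 1.28×10⁷ = 1.03×10⁻¹¹ V²
V_n = √(1.03×10⁻¹¹) = 3.20×10⁻⁶ V = 3.20 µV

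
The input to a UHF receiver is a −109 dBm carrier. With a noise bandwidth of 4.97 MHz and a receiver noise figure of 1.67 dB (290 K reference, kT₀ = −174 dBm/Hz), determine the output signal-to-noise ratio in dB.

−3.6 dB

Noise floor: N = −174 + 10 log₁₀(B) + NF
10 log₁₀(4.97×10⁶) = 66.96 dB
N = −174 + 66.96 + 1.67 = −105.37 dBm
SNR = P_sig − N = −109 − (−105.37) = −3.63 dB → −3.6 dB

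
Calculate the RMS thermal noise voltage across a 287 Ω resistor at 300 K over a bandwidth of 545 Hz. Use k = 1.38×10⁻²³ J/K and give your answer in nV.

V_n = √(4kTRB)
4kTRB = 4 × 1.38×10⁻²³ × 300 × 2.87×10² × 5.45×10² = 2.59×10⁻¹⁵ V²
V_n = √(2.59×10⁻¹⁵) = 5.09×10⁻⁸ V = 50.9 nV

50.9 nV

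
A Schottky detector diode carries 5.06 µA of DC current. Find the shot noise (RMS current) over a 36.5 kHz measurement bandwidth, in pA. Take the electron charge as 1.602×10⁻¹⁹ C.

243 pA

I_n = √(2qI·B)
2qI·B = 2 × 1.602×10⁻¹⁹ × 5.06×10⁻⁶ × 3.65×10⁴ = 5.92×10⁻²⁰ A²
I_n = √(5.92×10⁻²⁰) = 2.43×10⁻¹⁰ A = 243 pA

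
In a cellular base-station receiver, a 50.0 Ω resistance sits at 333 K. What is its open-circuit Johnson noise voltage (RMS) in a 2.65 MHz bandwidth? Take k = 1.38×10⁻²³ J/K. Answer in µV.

1.56 µV

V_n = √(4kTRB)
4kTRB = 4 × 1.38×10⁻²³ × 333 × 5.00×10¹ × 2.65×10⁶ = 2.44×10⁻¹² V²
V_n = √(2.44×10⁻¹²) = 1.56×10⁻⁶ V = 1.56 µV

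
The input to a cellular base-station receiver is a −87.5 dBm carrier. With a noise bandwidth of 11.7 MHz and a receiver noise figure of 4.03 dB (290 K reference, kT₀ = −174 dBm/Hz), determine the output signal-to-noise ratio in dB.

11.8 dB

Noise floor: N = −174 + 10 log₁₀(B) + NF
10 log₁₀(1.17×10⁷) = 70.68 dB
N = −174 + 70.68 + 4.03 = −99.29 dBm
SNR = P_sig − N = −87.5 − (−99.29) = 11.79 dB → 11.8 dB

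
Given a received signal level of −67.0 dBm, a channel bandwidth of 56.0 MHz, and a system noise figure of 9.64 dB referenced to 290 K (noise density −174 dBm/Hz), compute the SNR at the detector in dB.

Noise floor: N = −174 + 10 log₁₀(B) + NF
10 log₁₀(5.60×10⁷) = 77.48 dB
N = −174 + 77.48 + 9.64 = −86.88 dBm
SNR = P_sig − N = −67.0 − (−86.88) = 19.88 dB → 19.9 dB

19.9 dB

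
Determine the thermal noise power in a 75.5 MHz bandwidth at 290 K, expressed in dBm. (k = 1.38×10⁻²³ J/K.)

−95.2 dBm

P_n = kTB = 1.38×10⁻²³ × 290 × 7.55×10⁷ = 3.02×10⁻¹³ W
In dBm: 10 log₁₀(3.02×10⁻¹³ / 10⁻³) = −95.2 dBm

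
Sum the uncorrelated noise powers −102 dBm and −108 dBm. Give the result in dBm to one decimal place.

Convert to linear, add, convert back:
P₁ = 6.31×10⁻¹⁴ W, P₂ = 1.58×10⁻¹⁴ W
P_tot = 7.89×10⁻¹⁴ W → 10 log₁₀(P_tot / 10⁻³) = −101.0 dBm

−101.0 dBm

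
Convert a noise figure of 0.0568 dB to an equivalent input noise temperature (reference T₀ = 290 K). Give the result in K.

3.82 K

F = 10^(0.0568/10) = 1.01316
T_e = (F − 1)·T₀ = (1.01316 − 1) × 290 = 3.82 K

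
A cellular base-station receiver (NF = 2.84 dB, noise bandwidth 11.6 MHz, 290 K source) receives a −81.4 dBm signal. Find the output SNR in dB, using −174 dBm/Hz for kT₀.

19.1 dB

Noise floor: N = −174 + 10 log₁₀(B) + NF
10 log₁₀(1.16×10⁷) = 70.64 dB
N = −174 + 70.64 + 2.84 = −100.52 dBm
SNR = P_sig − N = −81.4 − (−100.52) = 19.12 dB → 19.1 dB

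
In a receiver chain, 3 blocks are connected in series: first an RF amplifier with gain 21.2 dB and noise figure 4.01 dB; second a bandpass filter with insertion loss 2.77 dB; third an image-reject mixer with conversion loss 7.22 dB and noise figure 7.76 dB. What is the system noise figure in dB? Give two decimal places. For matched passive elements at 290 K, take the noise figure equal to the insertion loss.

4.14 dB

Convert to linear (a loss of L dB is a gain of −L dB): F_i = 10^(NF_i/10), G_i = 10^(G_i,dB/10)
  Stage 1: F_1 = 10^(4.01/10) = 2.518, G_1 = 10^(21.2/10) = 131.8
  Stage 2: F_2 = 10^(2.77/10) = 1.892, G_2 = 10^(−2.77/10) = 0.5284
  Stage 3: F_3 = 10^(7.76/10) = 5.970, G_3 = 10^(−7.22/10) = 0.1897
Friis cascade:
  F = 2.518 + (1.892 − 1)/131.8 + (5.970 − 1)/69.66 = 2.596
NF = 10 log₁₀(2.596) = 4.14 dB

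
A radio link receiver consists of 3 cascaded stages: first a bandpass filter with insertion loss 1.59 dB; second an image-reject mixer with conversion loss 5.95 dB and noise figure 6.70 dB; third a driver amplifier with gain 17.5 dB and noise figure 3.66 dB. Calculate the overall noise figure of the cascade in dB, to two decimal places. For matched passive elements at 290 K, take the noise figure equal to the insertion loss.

11.54 dB

Convert to linear (a loss of L dB is a gain of −L dB): F_i = 10^(NF_i/10), G_i = 10^(G_i,dB/10)
  Stage 1: F_1 = 10^(1.59/10) = 1.442, G_1 = 10^(−1.59/10) = 0.6934
  Stage 2: F_2 = 10^(6.70/10) = 4.677, G_2 = 10^(−5.95/10) = 0.2541
  Stage 3: F_3 = 10^(3.66/10) = 2.323, G_3 = 10^(17.5/10) = 56.23
Friis cascade:
  F = 1.442 + (4.677 − 1)/0.6934 + (2.323 − 1)/0.1762 = 14.25
NF = 10 log₁₀(14.25) = 11.54 dB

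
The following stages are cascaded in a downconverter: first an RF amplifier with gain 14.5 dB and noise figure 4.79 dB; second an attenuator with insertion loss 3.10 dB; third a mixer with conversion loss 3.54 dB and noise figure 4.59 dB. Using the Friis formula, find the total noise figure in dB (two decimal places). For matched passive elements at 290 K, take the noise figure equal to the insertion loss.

5.03 dB

Convert to linear (a loss of L dB is a gain of −L dB): F_i = 10^(NF_i/10), G_i = 10^(G_i,dB/10)
  Stage 1: F_1 = 10^(4.79/10) = 3.013, G_1 = 10^(14.5/10) = 28.18
  Stage 2: F_2 = 10^(3.10/10) = 2.042, G_2 = 10^(−3.10/10) = 0.4898
  Stage 3: F_3 = 10^(4.59/10) = 2.877, G_3 = 10^(−3.54/10) = 0.4426
Friis cascade:
  F = 3.013 + (2.042 − 1)/28.18 + (2.877 − 1)/13.80 = 3.186
NF = 10 log₁₀(3.186) = 5.03 dB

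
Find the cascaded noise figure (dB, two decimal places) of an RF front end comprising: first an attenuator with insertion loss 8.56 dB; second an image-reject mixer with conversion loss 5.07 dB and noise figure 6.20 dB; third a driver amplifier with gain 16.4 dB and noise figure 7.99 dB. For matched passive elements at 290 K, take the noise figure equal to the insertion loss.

21.82 dB

Convert to linear (a loss of L dB is a gain of −L dB): F_i = 10^(NF_i/10), G_i = 10^(G_i,dB/10)
  Stage 1: F_1 = 10^(8.56/10) = 7.178, G_1 = 10^(−8.56/10) = 0.1393
  Stage 2: F_2 = 10^(6.20/10) = 4.169, G_2 = 10^(−5.07/10) = 0.3112
  Stage 3: F_3 = 10^(7.99/10) = 6.295, G_3 = 10^(16.4/10) = 43.65
Friis cascade:
  F = 7.178 + (4.169 − 1)/0.1393 + (6.295 − 1)/0.04335 = 152.1
NF = 10 log₁₀(152.1) = 21.82 dB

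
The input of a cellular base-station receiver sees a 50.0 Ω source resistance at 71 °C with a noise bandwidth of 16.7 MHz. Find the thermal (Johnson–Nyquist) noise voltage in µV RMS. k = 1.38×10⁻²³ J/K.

3.98 µV

T = 71 °C + 273.15 = 344.15 K
V_n = √(4kTRB)
4kTRB = 4 × 1.38×10⁻²³ × 344.15 × 5.00×10¹ × 1.67×10⁷ = 1.59×10⁻¹¹ V²
V_n = √(1.59×10⁻¹¹) = 3.98×10⁻⁶ V = 3.98 µV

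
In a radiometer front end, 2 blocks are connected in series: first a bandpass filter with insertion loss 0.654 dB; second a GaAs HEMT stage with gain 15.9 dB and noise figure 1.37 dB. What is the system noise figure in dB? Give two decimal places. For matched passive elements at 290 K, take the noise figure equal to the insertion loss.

Convert to linear (a loss of L dB is a gain of −L dB): F_i = 10^(NF_i/10), G_i = 10^(G_i,dB/10)
  Stage 1: F_1 = 10^(0.654/10) = 1.163, G_1 = 10^(−0.654/10) = 0.8602
  Stage 2: F_2 = 10^(1.37/10) = 1.371, G_2 = 10^(15.9/10) = 38.90
Friis cascade:
  F = 1.163 + (1.371 − 1)/0.8602 = 1.594
NF = 10 log₁₀(1.594) = 2.02 dB

2.02 dB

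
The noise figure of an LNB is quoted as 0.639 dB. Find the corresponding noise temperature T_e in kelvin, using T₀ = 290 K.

F = 10^(0.639/10) = 1.15851
T_e = (F − 1)·T₀ = (1.15851 − 1) × 290 = 46.0 K

46.0 K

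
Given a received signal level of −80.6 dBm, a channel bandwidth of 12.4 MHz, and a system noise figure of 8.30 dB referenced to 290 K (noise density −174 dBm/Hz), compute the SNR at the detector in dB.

Noise floor: N = −174 + 10 log₁₀(B) + NF
10 log₁₀(1.24×10⁷) = 70.93 dB
N = −174 + 70.93 + 8.30 = −94.77 dBm
SNR = P_sig − N = −80.6 − (−94.77) = 14.17 dB → 14.2 dB

14.2 dB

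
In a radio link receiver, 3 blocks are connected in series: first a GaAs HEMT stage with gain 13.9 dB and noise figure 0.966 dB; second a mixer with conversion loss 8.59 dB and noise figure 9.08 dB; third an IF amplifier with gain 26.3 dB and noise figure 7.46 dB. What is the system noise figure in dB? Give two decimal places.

4.60 dB

Convert to linear (a loss of L dB is a gain of −L dB): F_i = 10^(NF_i/10), G_i = 10^(G_i,dB/10)
  Stage 1: F_1 = 10^(0.966/10) = 1.249, G_1 = 10^(13.9/10) = 24.55
  Stage 2: F_2 = 10^(9.08/10) = 8.091, G_2 = 10^(−8.59/10) = 0.1384
  Stage 3: F_3 = 10^(7.46/10) = 5.572, G_3 = 10^(26.3/10) = 426.6
Friis cascade:
  F = 1.249 + (8.091 − 1)/24.55 + (5.572 − 1)/3.396 = 2.884
NF = 10 log₁₀(2.884) = 4.60 dB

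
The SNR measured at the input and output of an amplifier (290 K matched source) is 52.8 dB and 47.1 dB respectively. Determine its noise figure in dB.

NF (dB) = SNR_in(dB) − SNR_out(dB) when the source is at T₀
NF = 52.8 − 47.1 = 5.7 dB

5.7 dB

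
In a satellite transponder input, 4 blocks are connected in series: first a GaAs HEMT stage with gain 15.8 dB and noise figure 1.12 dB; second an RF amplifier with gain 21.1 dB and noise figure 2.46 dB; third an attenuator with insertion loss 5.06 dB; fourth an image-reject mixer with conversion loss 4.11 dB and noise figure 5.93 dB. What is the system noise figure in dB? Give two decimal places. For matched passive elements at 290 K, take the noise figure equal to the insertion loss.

Convert to linear (a loss of L dB is a gain of −L dB): F_i = 10^(NF_i/10), G_i = 10^(G_i,dB/10)
  Stage 1: F_1 = 10^(1.12/10) = 1.294, G_1 = 10^(15.8/10) = 38.02
  Stage 2: F_2 = 10^(2.46/10) = 1.762, G_2 = 10^(21.1/10) = 128.8
  Stage 3: F_3 = 10^(5.06/10) = 3.206, G_3 = 10^(−5.06/10) = 0.3119
  Stage 4: F_4 = 10^(5.93/10) = 3.917, G_4 = 10^(−4.11/10) = 0.3882
Friis cascade:
  F = 1.294 + (1.762 − 1)/38.02 + (3.206 − 1)/4898 + (3.917 − 1)/1528 = 1.317
NF = 10 log₁₀(1.317) = 1.19 dB

1.19 dB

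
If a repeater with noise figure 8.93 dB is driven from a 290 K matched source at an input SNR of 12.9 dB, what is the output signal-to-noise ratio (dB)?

3.97 dB

By definition F = SNR_in/SNR_out, so in dB: SNR_out = SNR_in − NF
SNR_out = 12.9 − 8.93 = 3.97 dB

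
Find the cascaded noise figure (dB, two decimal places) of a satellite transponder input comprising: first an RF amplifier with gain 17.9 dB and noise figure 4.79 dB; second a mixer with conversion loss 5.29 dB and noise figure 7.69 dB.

4.90 dB

Convert to linear (a loss of L dB is a gain of −L dB): F_i = 10^(NF_i/10), G_i = 10^(G_i,dB/10)
  Stage 1: F_1 = 10^(4.79/10) = 3.013, G_1 = 10^(17.9/10) = 61.66
  Stage 2: F_2 = 10^(7.69/10) = 5.875, G_2 = 10^(−5.29/10) = 0.2958
Friis cascade:
  F = 3.013 + (5.875 − 1)/61.66 = 3.092
NF = 10 log₁₀(3.092) = 4.90 dB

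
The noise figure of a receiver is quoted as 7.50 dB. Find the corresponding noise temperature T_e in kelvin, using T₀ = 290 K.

F = 10^(7.50/10) = 5.62341
T_e = (F − 1)·T₀ = (5.62341 − 1) × 290 = 1341 K

1341 K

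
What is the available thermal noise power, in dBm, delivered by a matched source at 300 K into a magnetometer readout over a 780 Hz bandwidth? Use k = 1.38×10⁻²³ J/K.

−144.9 dBm

P_n = kTB = 1.38×10⁻²³ × 300 × 7.80×10² = 3.23×10⁻¹⁸ W
In dBm: 10 log₁₀(3.23×10⁻¹⁸ / 10⁻³) = −144.9 dBm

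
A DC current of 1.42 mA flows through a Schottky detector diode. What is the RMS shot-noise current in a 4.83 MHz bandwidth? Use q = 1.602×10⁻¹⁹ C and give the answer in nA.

I_n = √(2qI·B)
2qI·B = 2 × 1.602×10⁻¹⁹ × 1.42×10⁻³ × 4.83×10⁶ = 2.20×10⁻¹⁵ A²
I_n = √(2.20×10⁻¹⁵) = 4.69×10⁻⁸ A = 46.9 nA

46.9 nA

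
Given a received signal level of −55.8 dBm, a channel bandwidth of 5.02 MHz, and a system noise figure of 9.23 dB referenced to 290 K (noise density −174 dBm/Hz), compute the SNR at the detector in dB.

Noise floor: N = −174 + 10 log₁₀(B) + NF
10 log₁₀(5.02×10⁶) = 67.01 dB
N = −174 + 67.01 + 9.23 = −97.76 dBm
SNR = P_sig − N = −55.8 − (−97.76) = 41.96 dB → 42.0 dB

42.0 dB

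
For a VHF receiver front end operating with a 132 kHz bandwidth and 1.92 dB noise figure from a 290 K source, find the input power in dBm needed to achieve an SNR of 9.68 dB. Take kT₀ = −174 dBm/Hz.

−111.2 dBm

Sensitivity = −174 + 10 log₁₀(B) + NF + SNR_min
= −174 + 51.21 + 1.92 + 9.68
= −111.19 dBm → −111.2 dBm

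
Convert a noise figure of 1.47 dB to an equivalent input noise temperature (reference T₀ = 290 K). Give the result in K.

117 K

F = 10^(1.47/10) = 1.40281
T_e = (F − 1)·T₀ = (1.40281 − 1) × 290 = 117 K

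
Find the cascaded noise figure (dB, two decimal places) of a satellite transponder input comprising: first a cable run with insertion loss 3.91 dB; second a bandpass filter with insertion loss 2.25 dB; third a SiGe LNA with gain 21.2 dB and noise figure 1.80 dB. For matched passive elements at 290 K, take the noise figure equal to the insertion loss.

Convert to linear (a loss of L dB is a gain of −L dB): F_i = 10^(NF_i/10), G_i = 10^(G_i,dB/10)
  Stage 1: F_1 = 10^(3.91/10) = 2.460, G_1 = 10^(−3.91/10) = 0.4064
  Stage 2: F_2 = 10^(2.25/10) = 1.679, G_2 = 10^(−2.25/10) = 0.5957
  Stage 3: F_3 = 10^(1.80/10) = 1.514, G_3 = 10^(21.2/10) = 131.8
Friis cascade:
  F = 2.460 + (1.679 − 1)/0.4064 + (1.514 − 1)/0.2421 = 6.252
NF = 10 log₁₀(6.252) = 7.96 dB

7.96 dB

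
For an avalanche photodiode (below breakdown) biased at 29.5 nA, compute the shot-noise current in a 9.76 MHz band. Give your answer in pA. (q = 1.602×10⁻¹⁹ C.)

I_n = √(2qI·B)
2qI·B = 2 × 1.602×10⁻¹⁹ × 2.95×10⁻⁸ × 9.76×10⁶ = 9.22×10⁻²⁰ A²
I_n = √(9.22×10⁻²⁰) = 3.04×10⁻¹⁰ A = 304 pA

304 pA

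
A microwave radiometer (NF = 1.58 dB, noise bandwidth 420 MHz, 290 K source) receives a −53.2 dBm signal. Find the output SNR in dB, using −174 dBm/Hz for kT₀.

Noise floor: N = −174 + 10 log₁₀(B) + NF
10 log₁₀(4.20×10⁸) = 86.23 dB
N = −174 + 86.23 + 1.58 = −86.19 dBm
SNR = P_sig − N = −53.2 − (−86.19) = 32.99 dB → 33.0 dB

33.0 dB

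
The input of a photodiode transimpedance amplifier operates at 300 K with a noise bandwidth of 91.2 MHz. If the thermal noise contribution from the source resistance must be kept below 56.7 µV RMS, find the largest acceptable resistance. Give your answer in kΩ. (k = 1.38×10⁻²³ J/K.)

2.13 kΩ

Johnson–Nyquist: V_n = √(4kTRB) ⇒ R = V_n² / (4kTB)
4kTB = 4 × 1.38×10⁻²³ × 300 × 9.12×10⁷ = 1.51×10⁻¹²
R = (5.67×10⁻⁵)² / 1.51×10⁻¹² = 2.13×10³ Ω = 2.13 kΩ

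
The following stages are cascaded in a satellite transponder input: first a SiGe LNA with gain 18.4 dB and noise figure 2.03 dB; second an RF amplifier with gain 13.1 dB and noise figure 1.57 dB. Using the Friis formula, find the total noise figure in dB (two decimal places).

Convert to linear (a loss of L dB is a gain of −L dB): F_i = 10^(NF_i/10), G_i = 10^(G_i,dB/10)
  Stage 1: F_1 = 10^(2.03/10) = 1.596, G_1 = 10^(18.4/10) = 69.18
  Stage 2: F_2 = 10^(1.57/10) = 1.435, G_2 = 10^(13.1/10) = 20.42
Friis cascade:
  F = 1.596 + (1.435 − 1)/69.18 = 1.602
NF = 10 log₁₀(1.602) = 2.05 dB

2.05 dB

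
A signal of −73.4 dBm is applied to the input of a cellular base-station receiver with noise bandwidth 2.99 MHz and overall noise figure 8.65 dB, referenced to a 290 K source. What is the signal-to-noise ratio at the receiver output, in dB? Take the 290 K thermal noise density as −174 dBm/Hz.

27.2 dB

Noise floor: N = −174 + 10 log₁₀(B) + NF
10 log₁₀(2.99×10⁶) = 64.76 dB
N = −174 + 64.76 + 8.65 = −100.59 dBm
SNR = P_sig − N = −73.4 − (−100.59) = 27.19 dB → 27.2 dB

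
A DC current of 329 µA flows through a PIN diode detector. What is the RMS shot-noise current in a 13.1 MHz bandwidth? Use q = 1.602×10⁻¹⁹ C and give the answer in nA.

37.2 nA

I_n = √(2qI·B)
2qI·B = 2 × 1.602×10⁻¹⁹ × 3.29×10⁻⁴ × 1.31×10⁷ = 1.38×10⁻¹⁵ A²
I_n = √(1.38×10⁻¹⁵) = 3.72×10⁻⁸ A = 37.2 nA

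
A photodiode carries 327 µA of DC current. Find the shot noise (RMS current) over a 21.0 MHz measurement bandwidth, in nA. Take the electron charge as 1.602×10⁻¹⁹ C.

I_n = √(2qI·B)
2qI·B = 2 × 1.602×10⁻¹⁹ × 3.27×10⁻⁴ × 2.10×10⁷ = 2.20×10⁻¹⁵ A²
I_n = √(2.20×10⁻¹⁵) = 4.69×10⁻⁸ A = 46.9 nA

46.9 nA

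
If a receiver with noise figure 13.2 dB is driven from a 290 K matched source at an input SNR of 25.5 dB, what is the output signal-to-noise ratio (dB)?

By definition F = SNR_in/SNR_out, so in dB: SNR_out = SNR_in − NF
SNR_out = 25.5 − 13.2 = 12.3 dB

12.3 dB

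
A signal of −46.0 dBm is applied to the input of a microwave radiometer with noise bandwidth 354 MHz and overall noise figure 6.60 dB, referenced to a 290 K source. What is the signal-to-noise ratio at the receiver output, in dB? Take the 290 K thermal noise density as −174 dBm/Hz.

35.9 dB

Noise floor: N = −174 + 10 log₁₀(B) + NF
10 log₁₀(3.54×10⁸) = 85.49 dB
N = −174 + 85.49 + 6.60 = −81.91 dBm
SNR = P_sig − N = −46.0 − (−81.91) = 35.91 dB → 35.9 dB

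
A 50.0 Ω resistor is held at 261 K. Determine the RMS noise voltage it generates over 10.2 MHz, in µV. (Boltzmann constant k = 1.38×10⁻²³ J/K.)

2.71 µV

V_n = √(4kTRB)
4kTRB = 4 × 1.38×10⁻²³ × 261 × 5.00×10¹ × 1.02×10⁷ = 7.35×10⁻¹² V²
V_n = √(7.35×10⁻¹²) = 2.71×10⁻⁶ V = 2.71 µV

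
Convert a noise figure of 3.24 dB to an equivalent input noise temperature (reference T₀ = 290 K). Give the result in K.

322 K

F = 10^(3.24/10) = 2.10863
T_e = (F − 1)·T₀ = (2.10863 − 1) × 290 = 322 K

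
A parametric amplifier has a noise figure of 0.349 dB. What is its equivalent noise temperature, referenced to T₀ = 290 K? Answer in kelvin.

24.3 K

F = 10^(0.349/10) = 1.08368
T_e = (F − 1)·T₀ = (1.08368 − 1) × 290 = 24.3 K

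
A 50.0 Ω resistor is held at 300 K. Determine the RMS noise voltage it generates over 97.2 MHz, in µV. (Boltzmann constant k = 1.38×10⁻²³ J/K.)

8.97 µV

V_n = √(4kTRB)
4kTRB = 4 × 1.38×10⁻²³ × 300 × 5.00×10¹ × 9.72×10⁷ = 8.05×10⁻¹¹ V²
V_n = √(8.05×10⁻¹¹) = 8.97×10⁻⁶ V = 8.97 µV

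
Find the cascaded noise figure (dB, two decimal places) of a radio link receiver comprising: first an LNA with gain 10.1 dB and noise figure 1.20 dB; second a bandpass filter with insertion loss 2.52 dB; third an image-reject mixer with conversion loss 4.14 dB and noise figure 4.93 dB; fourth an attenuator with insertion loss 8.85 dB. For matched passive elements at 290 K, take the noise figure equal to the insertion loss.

6.80 dB

Convert to linear (a loss of L dB is a gain of −L dB): F_i = 10^(NF_i/10), G_i = 10^(G_i,dB/10)
  Stage 1: F_1 = 10^(1.20/10) = 1.318, G_1 = 10^(10.1/10) = 10.23
  Stage 2: F_2 = 10^(2.52/10) = 1.786, G_2 = 10^(−2.52/10) = 0.5598
  Stage 3: F_3 = 10^(4.93/10) = 3.112, G_3 = 10^(−4.14/10) = 0.3855
  Stage 4: F_4 = 10^(8.85/10) = 7.674, G_4 = 10^(−8.85/10) = 0.1303
Friis cascade:
  F = 1.318 + (1.786 − 1)/10.23 + (3.112 − 1)/5.728 + (7.674 − 1)/2.208 = 4.786
NF = 10 log₁₀(4.786) = 6.80 dB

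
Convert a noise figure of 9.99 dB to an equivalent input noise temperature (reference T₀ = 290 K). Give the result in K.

2603 K

F = 10^(9.99/10) = 9.977
T_e = (F − 1)·T₀ = (9.977 − 1) × 290 = 2603 K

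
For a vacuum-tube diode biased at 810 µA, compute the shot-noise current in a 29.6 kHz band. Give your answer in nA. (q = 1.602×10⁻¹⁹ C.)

2.77 nA

I_n = √(2qI·B)
2qI·B = 2 × 1.602×10⁻¹⁹ × 8.10×10⁻⁴ × 2.96×10⁴ = 7.68×10⁻¹⁸ A²
I_n = √(7.68×10⁻¹⁸) = 2.77×10⁻⁹ A = 2.77 nA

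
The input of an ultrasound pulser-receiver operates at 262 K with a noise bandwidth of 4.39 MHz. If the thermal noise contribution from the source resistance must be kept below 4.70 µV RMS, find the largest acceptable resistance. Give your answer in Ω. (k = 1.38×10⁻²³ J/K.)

348 Ω

Johnson–Nyquist: V_n = √(4kTRB) ⇒ R = V_n² / (4kTB)
4kTB = 4 × 1.38×10⁻²³ × 262 × 4.39×10⁶ = 6.35×10⁻¹⁴
R = (4.70×10⁻⁶)² / 6.35×10⁻¹⁴ = 3.48×10² Ω = 348 Ω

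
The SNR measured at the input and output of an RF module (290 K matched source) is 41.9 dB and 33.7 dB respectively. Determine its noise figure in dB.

8.2 dB

NF (dB) = SNR_in(dB) − SNR_out(dB) when the source is at T₀
NF = 41.9 − 33.7 = 8.2 dB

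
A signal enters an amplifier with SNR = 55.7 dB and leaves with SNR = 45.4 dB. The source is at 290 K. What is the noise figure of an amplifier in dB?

10.3 dB

NF (dB) = SNR_in(dB) − SNR_out(dB) when the source is at T₀
NF = 55.7 − 45.4 = 10.3 dB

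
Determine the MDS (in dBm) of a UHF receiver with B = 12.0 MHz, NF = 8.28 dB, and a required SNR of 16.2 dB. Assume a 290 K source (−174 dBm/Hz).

Sensitivity = −174 + 10 log₁₀(B) + NF + SNR_min
= −174 + 70.79 + 8.28 + 16.2
= −78.73 dBm → −78.7 dBm

−78.7 dBm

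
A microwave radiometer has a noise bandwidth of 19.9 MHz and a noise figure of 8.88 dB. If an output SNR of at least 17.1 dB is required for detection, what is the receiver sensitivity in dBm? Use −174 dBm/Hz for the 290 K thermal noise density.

Sensitivity = −174 + 10 log₁₀(B) + NF + SNR_min
= −174 + 72.99 + 8.88 + 17.1
= −75.03 dBm → −75.0 dBm

−75.0 dBm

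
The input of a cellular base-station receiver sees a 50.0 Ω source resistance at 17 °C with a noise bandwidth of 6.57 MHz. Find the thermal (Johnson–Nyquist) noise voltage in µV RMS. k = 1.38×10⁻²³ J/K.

2.29 µV

T = 17 °C + 273.15 = 290.15 K
V_n = √(4kTRB)
4kTRB = 4 × 1.38×10⁻²³ × 290.15 × 5.00×10¹ × 6.57×10⁶ = 5.26×10⁻¹² V²
V_n = √(5.26×10⁻¹²) = 2.29×10⁻⁶ V = 2.29 µV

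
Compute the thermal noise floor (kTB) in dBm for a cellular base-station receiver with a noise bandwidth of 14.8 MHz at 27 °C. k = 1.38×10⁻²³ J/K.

−102.1 dBm

T = 27 °C + 273.15 = 300.15 K
P_n = kTB = 1.38×10⁻²³ × 300.15 × 1.48×10⁷ = 6.13×10⁻¹⁴ W
In dBm: 10 log₁₀(6.13×10⁻¹⁴ / 10⁻³) = −102.1 dBm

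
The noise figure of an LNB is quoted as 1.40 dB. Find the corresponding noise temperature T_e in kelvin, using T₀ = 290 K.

F = 10^(1.40/10) = 1.38038
T_e = (F − 1)·T₀ = (1.38038 − 1) × 290 = 110 K

110 K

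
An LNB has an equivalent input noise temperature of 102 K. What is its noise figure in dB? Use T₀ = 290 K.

1.31 dB

F = 1 + T_e/T₀ = 1 + 102/290 = 1.35172
NF = 10 log₁₀(1.35172) = 1.31 dB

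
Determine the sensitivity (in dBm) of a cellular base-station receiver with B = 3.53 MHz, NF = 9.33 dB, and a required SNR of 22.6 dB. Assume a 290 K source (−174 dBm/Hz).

−76.6 dBm

Sensitivity = −174 + 10 log₁₀(B) + NF + SNR_min
= −174 + 65.48 + 9.33 + 22.6
= −76.59 dBm → −76.6 dBm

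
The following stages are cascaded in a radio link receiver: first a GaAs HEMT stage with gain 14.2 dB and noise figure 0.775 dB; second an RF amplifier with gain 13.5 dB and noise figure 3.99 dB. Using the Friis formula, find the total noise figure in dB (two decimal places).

0.98 dB

Convert to linear (a loss of L dB is a gain of −L dB): F_i = 10^(NF_i/10), G_i = 10^(G_i,dB/10)
  Stage 1: F_1 = 10^(0.775/10) = 1.195, G_1 = 10^(14.2/10) = 26.30
  Stage 2: F_2 = 10^(3.99/10) = 2.506, G_2 = 10^(13.5/10) = 22.39
Friis cascade:
  F = 1.195 + (2.506 − 1)/26.30 = 1.253
NF = 10 log₁₀(1.253) = 0.98 dB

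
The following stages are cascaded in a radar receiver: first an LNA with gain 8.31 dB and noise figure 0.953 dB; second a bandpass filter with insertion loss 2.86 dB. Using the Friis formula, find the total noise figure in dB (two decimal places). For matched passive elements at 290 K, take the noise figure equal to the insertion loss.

1.41 dB

Convert to linear (a loss of L dB is a gain of −L dB): F_i = 10^(NF_i/10), G_i = 10^(G_i,dB/10)
  Stage 1: F_1 = 10^(0.953/10) = 1.245, G_1 = 10^(8.31/10) = 6.776
  Stage 2: F_2 = 10^(2.86/10) = 1.932, G_2 = 10^(−2.86/10) = 0.5176
Friis cascade:
  F = 1.245 + (1.932 − 1)/6.776 = 1.383
NF = 10 log₁₀(1.383) = 1.41 dB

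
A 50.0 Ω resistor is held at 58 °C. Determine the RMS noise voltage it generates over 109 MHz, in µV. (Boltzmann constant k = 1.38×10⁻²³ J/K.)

T = 58 °C + 273.15 = 331.15 K
V_n = √(4kTRB)
4kTRB = 4 × 1.38×10⁻²³ × 331.15 × 5.00×10¹ × 1.09×10⁸ = 9.96×10⁻¹¹ V²
V_n = √(9.96×10⁻¹¹) = 9.98×10⁻⁶ V = 9.98 µV

9.98 µV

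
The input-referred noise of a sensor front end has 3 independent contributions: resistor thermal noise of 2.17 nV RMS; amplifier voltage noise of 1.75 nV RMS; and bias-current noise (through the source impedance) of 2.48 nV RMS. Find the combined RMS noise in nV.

3.73 nV

Uncorrelated sources add in power (mean-square): V_tot = √(ΣV_i²)
V_tot = √[(2.17×10⁻⁹)² + (1.75×10⁻⁹)² + (2.48×10⁻⁹)²] = 3.73×10⁻⁹ V = 3.73 nV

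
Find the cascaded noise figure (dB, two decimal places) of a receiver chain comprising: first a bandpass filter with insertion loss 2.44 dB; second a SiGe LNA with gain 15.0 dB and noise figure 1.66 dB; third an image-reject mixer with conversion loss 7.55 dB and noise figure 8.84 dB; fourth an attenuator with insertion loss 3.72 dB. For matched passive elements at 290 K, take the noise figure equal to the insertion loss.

Convert to linear (a loss of L dB is a gain of −L dB): F_i = 10^(NF_i/10), G_i = 10^(G_i,dB/10)
  Stage 1: F_1 = 10^(2.44/10) = 1.754, G_1 = 10^(−2.44/10) = 0.5702
  Stage 2: F_2 = 10^(1.66/10) = 1.466, G_2 = 10^(15.0/10) = 31.62
  Stage 3: F_3 = 10^(8.84/10) = 7.656, G_3 = 10^(−7.55/10) = 0.1758
  Stage 4: F_4 = 10^(3.72/10) = 2.355, G_4 = 10^(−3.72/10) = 0.4246
Friis cascade:
  F = 1.754 + (1.466 − 1)/0.5702 + (7.656 − 1)/18.03 + (2.355 − 1)/3.170 = 3.367
NF = 10 log₁₀(3.367) = 5.27 dB

5.27 dB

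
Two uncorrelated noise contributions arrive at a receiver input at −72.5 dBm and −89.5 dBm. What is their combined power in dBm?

Convert to linear, add, convert back:
P₁ = 5.62×10⁻¹¹ W, P₂ = 1.12×10⁻¹² W
P_tot = 5.74×10⁻¹¹ W → 10 log₁₀(P_tot / 10⁻³) = −72.4 dBm

−72.4 dBm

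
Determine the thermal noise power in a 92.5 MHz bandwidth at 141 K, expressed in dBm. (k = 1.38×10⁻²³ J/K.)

P_n = kTB = 1.38×10⁻²³ × 141 × 9.25×10⁷ = 1.80×10⁻¹³ W
In dBm: 10 log₁₀(1.80×10⁻¹³ / 10⁻³) = −97.4 dBm

−97.4 dBm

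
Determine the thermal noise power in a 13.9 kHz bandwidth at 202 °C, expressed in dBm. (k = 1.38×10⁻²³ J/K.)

−130.4 dBm

T = 202 °C + 273.15 = 475.15 K
P_n = kTB = 1.38×10⁻²³ × 475.15 × 1.39×10⁴ = 9.11×10⁻¹⁷ W
In dBm: 10 log₁₀(9.11×10⁻¹⁷ / 10⁻³) = −130.4 dBm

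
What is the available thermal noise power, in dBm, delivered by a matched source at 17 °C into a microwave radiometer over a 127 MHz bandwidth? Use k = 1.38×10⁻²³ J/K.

T = 17 °C + 273.15 = 290.15 K
P_n = kTB = 1.38×10⁻²³ × 290.15 × 1.27×10⁸ = 5.09×10⁻¹³ W
In dBm: 10 log₁₀(5.09×10⁻¹³ / 10⁻³) = −92.9 dBm

−92.9 dBm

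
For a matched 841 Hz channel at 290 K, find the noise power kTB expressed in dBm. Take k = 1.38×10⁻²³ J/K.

−144.7 dBm

P_n = kTB = 1.38×10⁻²³ × 290 × 8.41×10² = 3.37×10⁻¹⁸ W
In dBm: 10 log₁₀(3.37×10⁻¹⁸ / 10⁻³) = −144.7 dBm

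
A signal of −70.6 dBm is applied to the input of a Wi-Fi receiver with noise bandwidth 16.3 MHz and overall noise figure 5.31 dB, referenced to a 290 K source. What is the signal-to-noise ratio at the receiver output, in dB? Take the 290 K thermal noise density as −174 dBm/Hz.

26.0 dB

Noise floor: N = −174 + 10 log₁₀(B) + NF
10 log₁₀(1.63×10⁷) = 72.12 dB
N = −174 + 72.12 + 5.31 = −96.57 dBm
SNR = P_sig − N = −70.6 − (−96.57) = 25.97 dB → 26.0 dB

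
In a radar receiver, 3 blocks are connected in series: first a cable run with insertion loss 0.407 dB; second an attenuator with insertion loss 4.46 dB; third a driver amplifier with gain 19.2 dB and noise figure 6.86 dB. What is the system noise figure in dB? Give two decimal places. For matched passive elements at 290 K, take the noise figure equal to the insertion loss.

Convert to linear (a loss of L dB is a gain of −L dB): F_i = 10^(NF_i/10), G_i = 10^(G_i,dB/10)
  Stage 1: F_1 = 10^(0.407/10) = 1.098, G_1 = 10^(−0.407/10) = 0.9105
  Stage 2: F_2 = 10^(4.46/10) = 2.793, G_2 = 10^(−4.46/10) = 0.3581
  Stage 3: F_3 = 10^(6.86/10) = 4.853, G_3 = 10^(19.2/10) = 83.18
Friis cascade:
  F = 1.098 + (2.793 − 1)/0.9105 + (4.853 − 1)/0.3261 = 14.88
NF = 10 log₁₀(14.88) = 11.73 dB

11.73 dB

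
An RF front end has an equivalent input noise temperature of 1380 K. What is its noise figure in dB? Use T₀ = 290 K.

F = 1 + T_e/T₀ = 1 + 1380/290 = 5.75862
NF = 10 log₁₀(5.75862) = 7.60 dB

7.60 dB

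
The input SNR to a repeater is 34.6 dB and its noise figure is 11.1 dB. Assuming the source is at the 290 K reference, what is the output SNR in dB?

By definition F = SNR_in/SNR_out, so in dB: SNR_out = SNR_in − NF
SNR_out = 34.6 − 11.1 = 23.5 dB

23.5 dB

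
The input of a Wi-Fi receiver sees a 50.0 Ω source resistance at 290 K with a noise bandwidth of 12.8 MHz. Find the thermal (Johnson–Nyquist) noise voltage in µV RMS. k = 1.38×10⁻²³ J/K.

V_n = √(4kTRB)
4kTRB = 4 × 1.38×10⁻²³ × 290 × 5.00×10¹ × 1.28×10⁷ = 1.02×10⁻¹¹ V²
V_n = √(1.02×10⁻¹¹) = 3.20×10⁻⁶ V = 3.20 µV

3.20 µV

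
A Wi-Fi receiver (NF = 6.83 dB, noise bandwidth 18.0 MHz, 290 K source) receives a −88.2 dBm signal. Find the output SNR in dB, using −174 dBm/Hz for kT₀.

6.4 dB

Noise floor: N = −174 + 10 log₁₀(B) + NF
10 log₁₀(1.80×10⁷) = 72.55 dB
N = −174 + 72.55 + 6.83 = −94.62 dBm
SNR = P_sig − N = −88.2 − (−94.62) = 6.42 dB → 6.4 dB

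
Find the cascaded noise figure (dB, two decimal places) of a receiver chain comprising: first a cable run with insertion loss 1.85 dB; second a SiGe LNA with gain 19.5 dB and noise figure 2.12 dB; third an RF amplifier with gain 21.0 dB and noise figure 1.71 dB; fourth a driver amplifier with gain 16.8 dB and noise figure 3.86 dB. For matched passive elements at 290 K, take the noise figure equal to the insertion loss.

Convert to linear (a loss of L dB is a gain of −L dB): F_i = 10^(NF_i/10), G_i = 10^(G_i,dB/10)
  Stage 1: F_1 = 10^(1.85/10) = 1.531, G_1 = 10^(−1.85/10) = 0.6531
  Stage 2: F_2 = 10^(2.12/10) = 1.629, G_2 = 10^(19.5/10) = 89.13
  Stage 3: F_3 = 10^(1.71/10) = 1.483, G_3 = 10^(21.0/10) = 125.9
  Stage 4: F_4 = 10^(3.86/10) = 2.432, G_4 = 10^(16.8/10) = 47.86
Friis cascade:
  F = 1.531 + (1.629 − 1)/0.6531 + (1.483 − 1)/58.21 + (2.432 − 1)/7328 = 2.503
NF = 10 log₁₀(2.503) = 3.98 dB

3.98 dB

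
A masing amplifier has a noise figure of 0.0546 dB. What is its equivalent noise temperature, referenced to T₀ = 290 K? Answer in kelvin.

3.67 K

F = 10^(0.0546/10) = 1.01265
T_e = (F − 1)·T₀ = (1.01265 − 1) × 290 = 3.67 K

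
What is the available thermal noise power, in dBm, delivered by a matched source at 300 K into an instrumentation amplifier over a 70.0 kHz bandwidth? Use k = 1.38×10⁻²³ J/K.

P_n = kTB = 1.38×10⁻²³ × 300 × 7.00×10⁴ = 2.90×10⁻¹⁶ W
In dBm: 10 log₁₀(2.90×10⁻¹⁶ / 10⁻³) = −125.4 dBm

−125.4 dBm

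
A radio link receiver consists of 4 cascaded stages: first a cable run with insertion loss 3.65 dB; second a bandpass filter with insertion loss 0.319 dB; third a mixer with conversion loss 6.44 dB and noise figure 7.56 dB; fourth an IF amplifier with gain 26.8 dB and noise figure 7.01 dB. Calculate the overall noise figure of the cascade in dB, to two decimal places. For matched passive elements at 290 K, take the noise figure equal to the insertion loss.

Convert to linear (a loss of L dB is a gain of −L dB): F_i = 10^(NF_i/10), G_i = 10^(G_i,dB/10)
  Stage 1: F_1 = 10^(3.65/10) = 2.317, G_1 = 10^(−3.65/10) = 0.4315
  Stage 2: F_2 = 10^(0.319/10) = 1.076, G_2 = 10^(−0.319/10) = 0.9292
  Stage 3: F_3 = 10^(7.56/10) = 5.702, G_3 = 10^(−6.44/10) = 0.2270
  Stage 4: F_4 = 10^(7.01/10) = 5.023, G_4 = 10^(26.8/10) = 478.6
Friis cascade:
  F = 2.317 + (1.076 − 1)/0.4315 + (5.702 − 1)/0.4010 + (5.023 − 1)/0.09101 = 58.43
NF = 10 log₁₀(58.43) = 17.67 dB

17.67 dB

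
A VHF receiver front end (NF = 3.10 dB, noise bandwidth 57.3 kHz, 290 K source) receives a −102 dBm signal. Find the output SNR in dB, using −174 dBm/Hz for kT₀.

21.3 dB

Noise floor: N = −174 + 10 log₁₀(B) + NF
10 log₁₀(5.73×10⁴) = 47.58 dB
N = −174 + 47.58 + 3.10 = −123.32 dBm
SNR = P_sig − N = −102 − (−123.32) = 21.32 dB → 21.3 dB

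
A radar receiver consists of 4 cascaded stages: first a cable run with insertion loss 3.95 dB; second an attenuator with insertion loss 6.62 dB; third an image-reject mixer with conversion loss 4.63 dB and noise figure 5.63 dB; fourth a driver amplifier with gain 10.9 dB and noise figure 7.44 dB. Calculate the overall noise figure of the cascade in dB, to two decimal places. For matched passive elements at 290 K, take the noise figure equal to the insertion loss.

22.84 dB

Convert to linear (a loss of L dB is a gain of −L dB): F_i = 10^(NF_i/10), G_i = 10^(G_i,dB/10)
  Stage 1: F_1 = 10^(3.95/10) = 2.483, G_1 = 10^(−3.95/10) = 0.4027
  Stage 2: F_2 = 10^(6.62/10) = 4.592, G_2 = 10^(−6.62/10) = 0.2178
  Stage 3: F_3 = 10^(5.63/10) = 3.656, G_3 = 10^(−4.63/10) = 0.3443
  Stage 4: F_4 = 10^(7.44/10) = 5.546, G_4 = 10^(10.9/10) = 12.30
Friis cascade:
  F = 2.483 + (4.592 − 1)/0.4027 + (3.656 − 1)/0.08770 + (5.546 − 1)/0.03020 = 192.2
NF = 10 log₁₀(192.2) = 22.84 dB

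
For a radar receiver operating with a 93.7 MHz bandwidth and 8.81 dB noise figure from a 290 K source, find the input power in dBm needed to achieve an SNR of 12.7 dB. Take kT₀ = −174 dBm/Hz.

−72.8 dBm

Sensitivity = −174 + 10 log₁₀(B) + NF + SNR_min
= −174 + 79.72 + 8.81 + 12.7
= −72.77 dBm → −72.8 dBm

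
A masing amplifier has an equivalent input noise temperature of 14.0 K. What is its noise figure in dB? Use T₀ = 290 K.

F = 1 + T_e/T₀ = 1 + 14.0/290 = 1.04828
NF = 10 log₁₀(1.04828) = 0.205 dB

0.205 dB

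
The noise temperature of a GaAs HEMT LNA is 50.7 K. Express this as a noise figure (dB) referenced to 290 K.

0.700 dB

F = 1 + T_e/T₀ = 1 + 50.7/290 = 1.17483
NF = 10 log₁₀(1.17483) = 0.700 dB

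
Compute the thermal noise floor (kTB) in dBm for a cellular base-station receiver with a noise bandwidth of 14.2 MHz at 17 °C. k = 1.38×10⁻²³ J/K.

T = 17 °C + 273.15 = 290.15 K
P_n = kTB = 1.38×10⁻²³ × 290.15 × 1.42×10⁷ = 5.69×10⁻¹⁴ W
In dBm: 10 log₁₀(5.69×10⁻¹⁴ / 10⁻³) = −102.5 dBm

−102.5 dBm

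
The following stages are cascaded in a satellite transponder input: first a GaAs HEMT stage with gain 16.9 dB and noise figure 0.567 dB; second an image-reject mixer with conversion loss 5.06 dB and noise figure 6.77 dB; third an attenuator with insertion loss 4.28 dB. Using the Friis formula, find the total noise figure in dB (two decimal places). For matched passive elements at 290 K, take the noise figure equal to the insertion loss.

1.23 dB

Convert to linear (a loss of L dB is a gain of −L dB): F_i = 10^(NF_i/10), G_i = 10^(G_i,dB/10)
  Stage 1: F_1 = 10^(0.567/10) = 1.139, G_1 = 10^(16.9/10) = 48.98
  Stage 2: F_2 = 10^(6.77/10) = 4.753, G_2 = 10^(−5.06/10) = 0.3119
  Stage 3: F_3 = 10^(4.28/10) = 2.679, G_3 = 10^(−4.28/10) = 0.3733
Friis cascade:
  F = 1.139 + (4.753 − 1)/48.98 + (2.679 − 1)/15.28 = 1.326
NF = 10 log₁₀(1.326) = 1.23 dB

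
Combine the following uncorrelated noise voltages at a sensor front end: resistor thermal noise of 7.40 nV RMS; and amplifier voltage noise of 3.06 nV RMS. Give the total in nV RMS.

Uncorrelated sources add in power (mean-square): V_tot = √(ΣV_i²)
V_tot = √[(7.40×10⁻⁹)² + (3.06×10⁻⁹)²] = 8.01×10⁻⁹ V = 8.01 nV

8.01 nV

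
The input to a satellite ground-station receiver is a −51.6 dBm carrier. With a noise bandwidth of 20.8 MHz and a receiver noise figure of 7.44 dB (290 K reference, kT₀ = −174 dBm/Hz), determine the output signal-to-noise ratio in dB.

Noise floor: N = −174 + 10 log₁₀(B) + NF
10 log₁₀(2.08×10⁷) = 73.18 dB
N = −174 + 73.18 + 7.44 = −93.38 dBm
SNR = P_sig − N = −51.6 − (−93.38) = 41.78 dB → 41.8 dB

41.8 dB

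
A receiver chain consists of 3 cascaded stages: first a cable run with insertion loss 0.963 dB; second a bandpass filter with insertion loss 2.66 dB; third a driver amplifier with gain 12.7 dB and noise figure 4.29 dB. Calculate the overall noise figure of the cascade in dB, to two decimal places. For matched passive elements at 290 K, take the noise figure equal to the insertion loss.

Convert to linear (a loss of L dB is a gain of −L dB): F_i = 10^(NF_i/10), G_i = 10^(G_i,dB/10)
  Stage 1: F_1 = 10^(0.963/10) = 1.248, G_1 = 10^(−0.963/10) = 0.8011
  Stage 2: F_2 = 10^(2.66/10) = 1.845, G_2 = 10^(−2.66/10) = 0.5420
  Stage 3: F_3 = 10^(4.29/10) = 2.685, G_3 = 10^(12.7/10) = 18.62
Friis cascade:
  F = 1.248 + (1.845 − 1)/0.8011 + (2.685 − 1)/0.4342 = 6.184
NF = 10 log₁₀(6.184) = 7.91 dB

7.91 dB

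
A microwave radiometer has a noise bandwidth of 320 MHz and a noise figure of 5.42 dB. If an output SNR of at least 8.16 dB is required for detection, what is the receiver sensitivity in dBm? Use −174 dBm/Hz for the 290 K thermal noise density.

Sensitivity = −174 + 10 log₁₀(B) + NF + SNR_min
= −174 + 85.05 + 5.42 + 8.16
= −75.37 dBm → −75.4 dBm

−75.4 dBm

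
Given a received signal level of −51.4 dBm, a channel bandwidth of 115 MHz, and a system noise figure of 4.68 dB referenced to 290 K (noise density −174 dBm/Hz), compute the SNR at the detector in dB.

Noise floor: N = −174 + 10 log₁₀(B) + NF
10 log₁₀(1.15×10⁸) = 80.61 dB
N = −174 + 80.61 + 4.68 = −88.71 dBm
SNR = P_sig − N = −51.4 − (−88.71) = 37.31 dB → 37.3 dB

37.3 dB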